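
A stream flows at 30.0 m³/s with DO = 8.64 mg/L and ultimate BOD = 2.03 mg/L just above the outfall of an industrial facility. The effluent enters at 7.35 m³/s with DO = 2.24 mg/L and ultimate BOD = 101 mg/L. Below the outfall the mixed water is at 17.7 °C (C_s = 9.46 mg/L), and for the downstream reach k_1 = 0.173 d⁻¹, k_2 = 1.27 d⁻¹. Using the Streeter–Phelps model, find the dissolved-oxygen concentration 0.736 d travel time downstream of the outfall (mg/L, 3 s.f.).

Mixed DO = (30.0×8.64 + 7.35×2.24)/(30.0+7.35) = 275.7/37.35 = 7.381 mg/L.
Mixed L₀ = (30.0×2.03 + 7.35×101)/(37.35) = 803.2/37.35 = 21.51 mg/L.
Initial deficit D₀ = C_s − DO₀ = 9.46 − 7.381 = 2.079 mg/L.
D(0.736) = [0.173×21.51/(1.27−0.173)](e^(−0.173×0.736) − e^(−1.27×0.736)) + 2.079 e^(−1.27×0.736)
= 3.392 × (0.8804 − 0.3927) + 2.079 × 0.3927 = 2.471 mg/L.
DO = 9.46 − 2.471 = 6.989 mg/L.

DO ≈ 6.99 mg/L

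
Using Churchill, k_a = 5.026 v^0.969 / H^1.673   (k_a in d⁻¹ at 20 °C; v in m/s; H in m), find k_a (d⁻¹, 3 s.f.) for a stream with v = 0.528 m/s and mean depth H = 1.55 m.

k_a = 5.026 × 0.528^0.969 / 1.55^1.673 = 5.026 × 0.5386 / 2.082 = 1.300 d⁻¹.

k_a ≈ 1.30 d⁻¹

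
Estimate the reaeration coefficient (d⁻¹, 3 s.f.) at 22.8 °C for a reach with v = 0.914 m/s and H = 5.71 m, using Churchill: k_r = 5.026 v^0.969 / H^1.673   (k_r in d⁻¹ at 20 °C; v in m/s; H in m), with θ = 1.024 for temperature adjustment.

k_r(20) = 5.026 × 0.914^0.969 / 5.71^1.673 = 5.026 × 0.9166 / 18.44 = 0.2498 d⁻¹.
k_r(22.8) = 0.2498 × 1.024^(22.8−20) = 0.2498 × 1.069 = 0.2669 d⁻¹.

k_r ≈ 0.267 d⁻¹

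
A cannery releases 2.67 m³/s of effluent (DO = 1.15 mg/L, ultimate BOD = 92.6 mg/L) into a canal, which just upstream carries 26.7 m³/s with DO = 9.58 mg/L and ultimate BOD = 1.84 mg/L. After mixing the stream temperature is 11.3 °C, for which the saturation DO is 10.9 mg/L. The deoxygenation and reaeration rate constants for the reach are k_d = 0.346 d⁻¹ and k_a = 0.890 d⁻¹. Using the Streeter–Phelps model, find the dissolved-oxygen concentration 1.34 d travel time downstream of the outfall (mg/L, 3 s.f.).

Mixed DO = (26.7×9.58 + 2.67×1.15)/(26.7+2.67) = 258.9/29.37 = 8.814 mg/L.
Mixed L₀ = (26.7×1.84 + 2.67×92.6)/(29.37) = 296.4/29.37 = 10.09 mg/L.
Initial deficit D₀ = C_s − DO₀ = 10.9 − 8.814 = 2.086 mg/L.
D(1.34) = [0.346×10.09/(0.890−0.346)](e^(−0.346×1.34) − e^(−0.890×1.34)) + 2.086 e^(−0.890×1.34)
= 6.418 × (0.6290 − 0.3034) + 2.086 × 0.3034 = 2.723 mg/L.
DO = 10.9 − 2.723 = 8.177 mg/L.

DO ≈ 8.18 mg/L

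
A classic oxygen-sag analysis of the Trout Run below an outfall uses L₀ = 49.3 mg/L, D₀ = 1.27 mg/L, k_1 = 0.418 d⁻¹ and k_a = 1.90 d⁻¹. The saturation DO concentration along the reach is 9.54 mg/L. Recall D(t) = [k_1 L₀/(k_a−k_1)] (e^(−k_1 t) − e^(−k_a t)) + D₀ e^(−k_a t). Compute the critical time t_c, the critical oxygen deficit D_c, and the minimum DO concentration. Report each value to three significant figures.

t_c = [1/(k_a−k_1)] ln[(k_a/k_1)(1 − D₀(k_a−k_1)/(k_1 L₀))]
= [1/(1.90−0.418)] ln[(1.90/0.418)(1 − 1.27×1.482/(0.418×49.3))]
= (1/1.482) ln[4.545 × 0.9087] = 0.6748 × ln(4.130) = 0.6748 × 1.418 = 0.9571 d.
D_c = (k_1/k_a) L₀ e^(−k_1 t_c) = (0.418/1.90) × 49.3 × e^(−0.418×0.9571) = 0.2200 × 49.3 × 0.6703 = 7.270 mg/L.
Minimum DO = C_s − D_c = 9.54 − 7.270 = 2.270 mg/L.

t_c ≈ 0.957 d; D_c ≈ 7.27 mg/L; min DO ≈ 2.27 mg/L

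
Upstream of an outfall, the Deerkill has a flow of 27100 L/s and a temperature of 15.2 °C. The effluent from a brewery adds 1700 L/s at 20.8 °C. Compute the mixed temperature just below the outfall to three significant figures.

15.5 °C

Flow-weighted mixing: C = (Q_r C_r + Q_w C_w)/(Q_r + Q_w)
= (27100×15.2 + 1700×20.8)/(27100 + 1700) = 447300/28800 = 15.53 °C.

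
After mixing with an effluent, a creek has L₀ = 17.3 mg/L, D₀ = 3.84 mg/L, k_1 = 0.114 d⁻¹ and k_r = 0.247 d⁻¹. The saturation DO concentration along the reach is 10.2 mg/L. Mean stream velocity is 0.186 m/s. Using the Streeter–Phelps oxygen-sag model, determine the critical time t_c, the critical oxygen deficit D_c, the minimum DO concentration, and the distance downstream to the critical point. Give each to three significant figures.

t_c = [1/(k_r−k_1)] ln[(k_r/k_1)(1 − D₀(k_r−k_1)/(k_1 L₀))]
= [1/(0.247−0.114)] ln[(0.247/0.114)(1 − 3.84×0.1330/(0.114×17.3))]
= (1/0.1330) ln[2.167 × 0.7410] = 7.519 × ln(1.606) = 7.519 × 0.4735 = 3.560 d.
L(t_c) = L₀ e^(−k_1 t_c) = 17.3 × 0.6664 = 11.53 mg/L, and at the critical point k_r D_c = k_1 L, so D_c = (0.114/0.247) × 11.53 = 5.321 mg/L.
Minimum DO = C_s − D_c = 10.2 − 5.321 = 4.879 mg/L.
x_c = v t_c = 0.186 m/s × 3.560 d × 86400 s/d = 57210 m ≈ 57.2 km.

t_c ≈ 3.56 d; D_c ≈ 5.32 mg/L; min DO ≈ 4.88 mg/L; x_c ≈ 57.2 km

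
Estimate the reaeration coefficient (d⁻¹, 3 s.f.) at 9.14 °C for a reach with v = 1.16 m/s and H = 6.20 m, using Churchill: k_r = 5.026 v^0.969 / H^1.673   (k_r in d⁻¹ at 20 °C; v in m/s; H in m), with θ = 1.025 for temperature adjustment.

k_r ≈ 0.210 d⁻¹

k_r(20) = 5.026 × 1.16^0.969 / 6.20^1.673 = 5.026 × 1.155 / 21.17 = 0.2742 d⁻¹.
k_r(9.14) = 0.2742 × 1.025^(9.14−20) = 0.2742 × 0.7648 = 0.2097 d⁻¹.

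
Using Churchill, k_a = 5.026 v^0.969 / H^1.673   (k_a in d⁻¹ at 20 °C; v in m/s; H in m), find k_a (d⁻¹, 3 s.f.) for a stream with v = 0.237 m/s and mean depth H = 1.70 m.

k_a = 5.026 × 0.237^0.969 / 1.70^1.673 = 5.026 × 0.2478 / 2.430 = 0.5126 d⁻¹.

k_a ≈ 0.513 d⁻¹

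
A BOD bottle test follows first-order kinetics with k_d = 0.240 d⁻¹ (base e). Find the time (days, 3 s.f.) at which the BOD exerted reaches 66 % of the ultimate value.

y/L₀ = 1 − e^(−k_d t) = 0.66 ⇒ e^(−k_d t) = 0.340
t = −ln(0.340) / 0.240 = 1.079 / 0.240 = 4.495 d.

t ≈ 4.50 d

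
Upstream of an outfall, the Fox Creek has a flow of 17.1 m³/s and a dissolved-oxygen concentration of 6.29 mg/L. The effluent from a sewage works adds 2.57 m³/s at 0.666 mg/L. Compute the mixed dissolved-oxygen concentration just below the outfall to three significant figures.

5.56 mg/L

Flow-weighted mixing: C = (Q_r C_r + Q_w C_w)/(Q_r + Q_w)
= (17.1×6.29 + 2.57×0.666)/(17.1 + 2.57) = 109.3/19.67 = 5.555 mg/L.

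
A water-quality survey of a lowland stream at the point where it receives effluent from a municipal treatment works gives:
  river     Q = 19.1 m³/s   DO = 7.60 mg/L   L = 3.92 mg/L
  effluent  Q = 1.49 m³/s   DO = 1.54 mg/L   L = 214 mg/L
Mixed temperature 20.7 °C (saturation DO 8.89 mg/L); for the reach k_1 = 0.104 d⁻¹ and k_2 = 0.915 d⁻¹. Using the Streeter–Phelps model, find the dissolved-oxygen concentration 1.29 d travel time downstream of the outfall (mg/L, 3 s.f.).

DO ≈ 6.97 mg/L

Mixed DO = (19.1×7.60 + 1.49×1.54)/(19.1+1.49) = 147.5/20.59 = 7.161 mg/L.
Mixed L₀ = (19.1×3.92 + 1.49×214)/(20.59) = 393.7/20.59 = 19.12 mg/L.
Initial deficit D₀ = C_s − DO₀ = 8.89 − 7.161 = 1.729 mg/L.
D(1.29) = [0.104×19.12/(0.915−0.104)](e^(−0.104×1.29) − e^(−0.915×1.29)) + 1.729 e^(−0.915×1.29)
= 2.452 × (0.8745 − 0.3072) + 1.729 × 0.3072 = 1.922 mg/L.
DO = 8.89 − 1.922 = 6.968 mg/L.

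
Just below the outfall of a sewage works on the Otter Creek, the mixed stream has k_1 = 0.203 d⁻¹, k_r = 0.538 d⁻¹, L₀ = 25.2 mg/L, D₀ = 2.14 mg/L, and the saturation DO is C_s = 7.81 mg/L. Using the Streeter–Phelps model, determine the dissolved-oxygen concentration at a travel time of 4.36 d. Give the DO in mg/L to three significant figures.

k_1 L₀/(k_r−k_1) = 0.203×25.2/(0.538−0.203) = 5.116/0.3350 = 15.27 mg/L.
e^(−k_1 t) = e^(−0.203×4.360) = 0.4127; e^(−k_r t) = e^(−0.538×4.360) = 0.09578.
D = 15.27 × (0.4127 − 0.09578) + 2.14 × 0.09578 = 4.839 + 0.2050 = 5.044 mg/L.
DO = C_s − D = 7.81 − 5.044 = 2.766 mg/L.

DO ≈ 2.77 mg/L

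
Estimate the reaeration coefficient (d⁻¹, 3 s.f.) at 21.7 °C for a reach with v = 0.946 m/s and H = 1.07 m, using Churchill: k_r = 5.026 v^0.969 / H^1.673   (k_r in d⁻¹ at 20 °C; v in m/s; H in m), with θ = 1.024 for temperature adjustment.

k_r ≈ 4.43 d⁻¹

k_r(20) = 5.026 × 0.946^0.969 / 1.07^1.673 = 5.026 × 0.9476 / 1.120 = 4.253 d⁻¹.
k_r(21.7) = 4.253 × 1.024^(21.7−20) = 4.253 × 1.041 = 4.428 d⁻¹.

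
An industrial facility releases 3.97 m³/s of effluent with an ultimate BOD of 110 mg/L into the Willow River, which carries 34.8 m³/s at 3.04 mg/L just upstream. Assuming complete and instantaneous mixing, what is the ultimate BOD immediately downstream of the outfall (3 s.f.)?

14.0 mg/L

Flow-weighted mixing: C = (Q_r C_r + Q_w C_w)/(Q_r + Q_w)
= (34.8×3.04 + 3.97×110)/(34.8 + 3.97) = 542.5/38.77 = 13.99 mg/L.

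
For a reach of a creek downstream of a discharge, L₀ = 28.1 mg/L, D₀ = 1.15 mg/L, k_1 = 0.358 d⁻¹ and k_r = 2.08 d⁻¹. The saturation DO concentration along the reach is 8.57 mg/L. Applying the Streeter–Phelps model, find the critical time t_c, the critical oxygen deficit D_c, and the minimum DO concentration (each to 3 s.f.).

t_c = [1/(k_r−k_1)] ln[(k_r/k_1)(1 − D₀(k_r−k_1)/(k_1 L₀))]
= [1/(2.08−0.358)] ln[(2.08/0.358)(1 − 1.15×1.722/(0.358×28.1))]
= (1/1.722) ln[5.810 × 0.8031] = 0.5807 × ln(4.666) = 0.5807 × 1.540 = 0.8945 d.
L(t_c) = L₀ e^(−k_1 t_c) = 28.1 × 0.7260 = 20.40 mg/L, and at the critical point k_r D_c = k_1 L, so D_c = (0.358/2.08) × 20.40 = 3.511 mg/L.
Minimum DO = C_s − D_c = 8.57 − 3.511 = 5.059 mg/L.

t_c ≈ 0.895 d; D_c ≈ 3.51 mg/L; min DO ≈ 5.06 mg/L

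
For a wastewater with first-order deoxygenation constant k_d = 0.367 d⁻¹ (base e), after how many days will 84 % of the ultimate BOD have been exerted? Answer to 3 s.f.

y/L₀ = 1 − e^(−k_d t) = 0.84 ⇒ e^(−k_d t) = 0.160
t = −ln(0.160) / 0.367 = 1.833 / 0.367 = 4.993 d.

t ≈ 4.99 d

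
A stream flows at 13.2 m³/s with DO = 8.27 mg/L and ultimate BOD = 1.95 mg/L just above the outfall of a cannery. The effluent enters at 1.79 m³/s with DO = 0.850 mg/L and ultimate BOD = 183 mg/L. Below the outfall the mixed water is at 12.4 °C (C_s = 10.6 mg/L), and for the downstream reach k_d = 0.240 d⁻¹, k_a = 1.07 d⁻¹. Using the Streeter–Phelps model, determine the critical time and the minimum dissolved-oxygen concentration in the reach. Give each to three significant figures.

Mixed DO = (13.2×8.27 + 1.79×0.850)/(13.2+1.79) = 110.7/14.99 = 7.384 mg/L.
Mixed L₀ = (13.2×1.95 + 1.79×183)/(14.99) = 353.3/14.99 = 23.57 mg/L.
Initial deficit D₀ = C_s − DO₀ = 10.6 − 7.384 = 3.216 mg/L.
t_c = (1/0.8300) ln[(1.07/0.240)(1 − 3.216×0.8300/(0.240×23.57))] = 1.205 × ln(2.355) = 1.032 d.
D_c = (0.240/1.07) × 23.57 × e^(−0.240×1.032) = 0.2243 × 23.57 × 0.7807 = 4.127 mg/L.
Minimum DO = 10.6 − 4.127 = 6.473 mg/L.

t_c ≈ 1.03 d; minimum DO ≈ 6.47 mg/L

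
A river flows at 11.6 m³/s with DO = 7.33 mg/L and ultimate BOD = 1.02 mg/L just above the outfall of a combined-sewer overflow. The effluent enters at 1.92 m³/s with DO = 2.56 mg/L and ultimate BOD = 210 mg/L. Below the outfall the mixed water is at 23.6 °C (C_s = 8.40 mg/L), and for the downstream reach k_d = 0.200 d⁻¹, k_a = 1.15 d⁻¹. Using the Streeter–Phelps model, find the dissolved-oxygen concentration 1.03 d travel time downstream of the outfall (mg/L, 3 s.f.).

DO ≈ 4.58 mg/L

Mixed DO = (11.6×7.33 + 1.92×2.56)/(11.6+1.92) = 89.94/13.52 = 6.653 mg/L.
Mixed L₀ = (11.6×1.02 + 1.92×210)/(13.52) = 415.0/13.52 = 30.70 mg/L.
Initial deficit D₀ = C_s − DO₀ = 8.40 − 6.653 = 1.747 mg/L.
D(1.03) = [0.200×30.70/(1.15−0.200)](e^(−0.200×1.03) − e^(−1.15×1.03)) + 1.747 e^(−1.15×1.03)
= 6.463 × (0.8138 − 0.3059) + 1.747 × 0.3059 = 3.817 mg/L.
DO = 8.40 − 3.817 = 4.583 mg/L.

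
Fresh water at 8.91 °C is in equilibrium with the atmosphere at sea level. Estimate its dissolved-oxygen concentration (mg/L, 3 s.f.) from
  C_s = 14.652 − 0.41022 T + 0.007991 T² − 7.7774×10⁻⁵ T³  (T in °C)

C_s = 14.652 − 0.41022×8.91 + 0.007991×8.91² − 7.7774×10⁻⁵×8.91³ = 11.58 mg/L.

C_s ≈ 11.6 mg/L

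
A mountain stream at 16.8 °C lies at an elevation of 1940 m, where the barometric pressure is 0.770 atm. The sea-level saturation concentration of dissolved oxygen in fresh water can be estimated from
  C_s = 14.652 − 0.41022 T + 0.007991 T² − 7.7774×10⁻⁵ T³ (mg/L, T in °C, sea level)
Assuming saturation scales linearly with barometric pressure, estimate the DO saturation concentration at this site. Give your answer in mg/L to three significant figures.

C_s ≈ 7.43 mg/L

At sea level: C_s = 14.652 − 0.41022×16.8 + 0.007991×16.8² − 7.7774×10⁻⁵×16.8³ = 9.647 mg/L.
Pressure correction: C_s' = 9.647 × 0.770 = 7.428 mg/L.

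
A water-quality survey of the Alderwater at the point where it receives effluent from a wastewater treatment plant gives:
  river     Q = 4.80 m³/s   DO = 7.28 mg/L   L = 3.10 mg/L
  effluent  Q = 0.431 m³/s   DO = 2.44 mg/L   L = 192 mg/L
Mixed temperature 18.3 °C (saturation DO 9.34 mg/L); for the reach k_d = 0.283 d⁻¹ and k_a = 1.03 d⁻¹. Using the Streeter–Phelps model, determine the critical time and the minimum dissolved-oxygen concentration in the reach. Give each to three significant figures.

t_c ≈ 1.16 d; minimum DO ≈ 5.64 mg/L

Mixed DO = (4.80×7.28 + 0.431×2.44)/(4.80+0.431) = 36.00/5.231 = 6.881 mg/L.
Mixed L₀ = (4.80×3.10 + 0.431×192)/(5.231) = 97.63/5.231 = 18.66 mg/L.
Initial deficit D₀ = C_s − DO₀ = 9.34 − 6.881 = 2.459 mg/L.
t_c = (1/0.7470) ln[(1.03/0.283)(1 − 2.459×0.7470/(0.283×18.66))] = 1.339 × ln(2.374) = 1.157 d.
D_c = (0.283/1.03) × 18.66 × e^(−0.283×1.157) = 0.2748 × 18.66 × 0.7207 = 3.696 mg/L.
Minimum DO = 9.34 − 3.696 = 5.644 mg/L.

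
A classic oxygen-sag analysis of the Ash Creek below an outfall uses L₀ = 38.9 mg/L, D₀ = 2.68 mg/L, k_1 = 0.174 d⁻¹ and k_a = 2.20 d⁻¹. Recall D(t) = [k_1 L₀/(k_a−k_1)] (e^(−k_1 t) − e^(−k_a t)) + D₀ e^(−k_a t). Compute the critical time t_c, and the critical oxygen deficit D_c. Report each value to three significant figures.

t_c ≈ 0.452 d; D_c ≈ 2.84 mg/L

t_c = [1/(k_a−k_1)] ln[(k_a/k_1)(1 − D₀(k_a−k_1)/(k_1 L₀))]
= [1/(2.20−0.174)] ln[(2.20/0.174)(1 − 2.68×2.026/(0.174×38.9))]
= (1/2.026) ln[12.64 × 0.1978] = 0.4936 × ln(2.501) = 0.4936 × 0.9167 = 0.4525 d.
L(t_c) = L₀ e^(−k_1 t_c) = 38.9 × 0.9243 = 35.95 mg/L, and at the critical point k_a D_c = k_1 L, so D_c = (0.174/2.20) × 35.95 = 2.844 mg/L.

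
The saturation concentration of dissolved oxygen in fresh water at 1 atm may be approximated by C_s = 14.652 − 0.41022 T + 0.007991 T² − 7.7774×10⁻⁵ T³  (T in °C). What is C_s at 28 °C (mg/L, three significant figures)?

C_s ≈ 7.72 mg/L

C_s = 14.652 − 0.41022×28 + 0.007991×28² − 7.7774×10⁻⁵×28³ = 7.723 mg/L.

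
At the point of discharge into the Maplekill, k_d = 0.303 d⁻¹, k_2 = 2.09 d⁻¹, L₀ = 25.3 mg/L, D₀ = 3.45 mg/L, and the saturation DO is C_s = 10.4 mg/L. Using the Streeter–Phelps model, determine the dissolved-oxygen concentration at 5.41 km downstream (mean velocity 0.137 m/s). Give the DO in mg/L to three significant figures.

DO ≈ 6.99 mg/L

Travel time t = x/v = 5.41 km / (0.137 m/s) = 5410 m / 0.137 m/s = 39490 s = 0.4570 d.
k_d L₀/(k_2−k_d) = 0.303×25.3/(2.09−0.303) = 7.666/1.787 = 4.290 mg/L.
e^(−k_d t) = e^(−0.303×0.4570) = 0.8707; e^(−k_2 t) = e^(−2.09×0.4570) = 0.3847.
D = 4.290 × (0.8707 − 0.3847) + 3.45 × 0.3847 = 2.085 + 1.327 = 3.412 mg/L.
DO = C_s − D = 10.4 − 3.412 = 6.988 mg/L.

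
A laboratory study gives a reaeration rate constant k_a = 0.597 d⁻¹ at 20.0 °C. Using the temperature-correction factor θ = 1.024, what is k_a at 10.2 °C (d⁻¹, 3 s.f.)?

k_a(T₂) = k_a(T₁) · θ^(T₂−T₁) = 0.597 × 1.024^(10.2−20.0)
= 0.597 × 1.024^-9.80 = 0.597 × 0.7926 = 0.4732 d⁻¹.

k_a ≈ 0.473 d⁻¹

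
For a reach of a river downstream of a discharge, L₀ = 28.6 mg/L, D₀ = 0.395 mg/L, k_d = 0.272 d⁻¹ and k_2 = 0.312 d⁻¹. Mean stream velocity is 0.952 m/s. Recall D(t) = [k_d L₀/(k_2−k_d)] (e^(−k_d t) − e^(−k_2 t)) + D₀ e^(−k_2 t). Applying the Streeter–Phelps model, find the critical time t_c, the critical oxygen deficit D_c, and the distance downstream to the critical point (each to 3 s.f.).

t_c ≈ 3.38 d; D_c ≈ 9.94 mg/L; x_c ≈ 278 km

At the critical point dD/dt = 0, so k_d L₀ e^(−k_d t) = k_2 D. Substituting D(t) from the Streeter–Phelps equation and solving for t gives
t_c = ln[(k_2/k_d)(1 − D₀(k_2−k_d)/(k_d L₀))] / (k_2−k_d).
Here k_2−k_d = 0.04000 d⁻¹ and 1 − D₀(k_2−k_d)/(k_d L₀) = 1 − 0.395×0.04000/(0.272×28.6) = 0.9980, so
t_c = ln(1.147 × 0.9980) / 0.04000 = 0.1352 / 0.04000 = 3.379 d.
L(t_c) = L₀ e^(−k_d t_c) = 28.6 × 0.3989 = 11.41 mg/L, and at the critical point k_2 D_c = k_d L, so D_c = (0.272/0.312) × 11.41 = 9.945 mg/L.
x_c = v t_c = 0.952 m/s × 3.379 d × 86400 s/d = 277900 m ≈ 278 km.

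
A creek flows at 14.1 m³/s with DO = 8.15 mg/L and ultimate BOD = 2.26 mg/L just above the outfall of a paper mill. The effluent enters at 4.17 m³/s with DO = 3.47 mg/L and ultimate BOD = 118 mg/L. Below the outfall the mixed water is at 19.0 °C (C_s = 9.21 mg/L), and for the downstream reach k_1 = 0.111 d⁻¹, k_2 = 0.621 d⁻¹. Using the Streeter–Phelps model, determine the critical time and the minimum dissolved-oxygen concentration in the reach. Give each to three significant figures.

t_c ≈ 2.56 d; minimum DO ≈ 5.35 mg/L

Mixed DO = (14.1×8.15 + 4.17×3.47)/(14.1+4.17) = 129.4/18.27 = 7.082 mg/L.
Mixed L₀ = (14.1×2.26 + 4.17×118)/(18.27) = 523.9/18.27 = 28.68 mg/L.
Initial deficit D₀ = C_s − DO₀ = 9.21 − 7.082 = 2.128 mg/L.
t_c = (1/0.5100) ln[(0.621/0.111)(1 − 2.128×0.5100/(0.111×28.68))] = 1.961 × ln(3.687) = 2.558 d.
D_c = (0.111/0.621) × 28.68 × e^(−0.111×2.558) = 0.1787 × 28.68 × 0.7528 = 3.859 mg/L.
Minimum DO = 9.21 − 3.859 = 5.351 mg/L.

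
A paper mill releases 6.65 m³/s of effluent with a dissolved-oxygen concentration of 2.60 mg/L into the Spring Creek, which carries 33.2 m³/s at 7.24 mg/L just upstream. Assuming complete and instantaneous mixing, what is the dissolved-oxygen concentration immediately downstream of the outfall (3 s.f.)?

Flow-weighted mixing: C = (Q_r C_r + Q_w C_w)/(Q_r + Q_w)
= (33.2×7.24 + 6.65×2.60)/(33.2 + 6.65) = 257.7/39.85 = 6.466 mg/L.

6.47 mg/L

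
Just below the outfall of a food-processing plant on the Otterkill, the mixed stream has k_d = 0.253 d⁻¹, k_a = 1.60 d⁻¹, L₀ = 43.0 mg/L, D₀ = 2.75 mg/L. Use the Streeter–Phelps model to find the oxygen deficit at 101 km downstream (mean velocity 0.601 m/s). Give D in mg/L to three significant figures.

D ≈ 4.70 mg/L

Travel time t = x/v = 101 km / (0.601 m/s) = 101000 m / 0.601 m/s = 168100 s = 1.945 d.
k_d L₀/(k_a−k_d) = 0.253×43.0/(1.60−0.253) = 10.88/1.347 = 8.076 mg/L.
e^(−k_d t) = e^(−0.253×1.945) = 0.6113; e^(−k_a t) = e^(−1.60×1.945) = 0.04451.
D = 8.076 × (0.6113 − 0.04451) + 2.75 × 0.04451 = 4.578 + 0.1224 = 4.700 mg/L.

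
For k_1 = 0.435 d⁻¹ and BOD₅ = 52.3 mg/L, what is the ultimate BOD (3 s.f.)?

L₀ ≈ 59.0 mg/L

BOD₅ = L₀(1 − e^(−5k_1)) ⇒ L₀ = BOD₅ / (1 − e^(−5×0.435))
= 52.3 / (1 − 0.1136) = 52.3 / 0.8864 = 59.00 mg/L.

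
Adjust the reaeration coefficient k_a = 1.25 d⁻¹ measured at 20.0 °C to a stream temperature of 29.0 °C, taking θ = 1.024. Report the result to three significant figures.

k_a ≈ 1.55 d⁻¹

k_a(T₂) = k_a(T₁) · θ^(T₂−T₁) = 1.25 × 1.024^(29.0−20.0)
= 1.25 × 1.024^9.00 = 1.25 × 1.238 = 1.547 d⁻¹.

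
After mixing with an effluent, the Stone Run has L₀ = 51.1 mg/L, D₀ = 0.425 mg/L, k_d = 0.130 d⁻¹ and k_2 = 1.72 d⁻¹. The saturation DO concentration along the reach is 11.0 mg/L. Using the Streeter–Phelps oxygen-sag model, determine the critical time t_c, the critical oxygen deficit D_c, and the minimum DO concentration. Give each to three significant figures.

With k_2/k_d = 13.23 and 1 − D₀(k_2−k_d)/(k_d L₀) = 0.8983,
t_c = ln(13.23 × 0.8983) / (1.72 − 0.130) = ln(11.88) / 1.590 = 2.475/1.590 = 1.557 d.
D_c = (k_d/k_2) L₀ e^(−k_d t_c) = (0.130/1.72) × 51.1 × e^(−0.130×1.557) = 0.07558 × 51.1 × 0.8168 = 3.155 mg/L.
Minimum DO = C_s − D_c = 11.0 − 3.155 = 7.845 mg/L.

t_c ≈ 1.56 d; D_c ≈ 3.15 mg/L; min DO ≈ 7.85 mg/L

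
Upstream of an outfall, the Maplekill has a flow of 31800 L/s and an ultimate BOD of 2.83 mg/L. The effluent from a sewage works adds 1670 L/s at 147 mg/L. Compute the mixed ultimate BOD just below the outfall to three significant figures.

10.0 mg/L

Flow-weighted mixing: C = (Q_r C_r + Q_w C_w)/(Q_r + Q_w)
= (31800×2.83 + 1670×147)/(31800 + 1670) = 335500/33470 = 10.02 mg/L.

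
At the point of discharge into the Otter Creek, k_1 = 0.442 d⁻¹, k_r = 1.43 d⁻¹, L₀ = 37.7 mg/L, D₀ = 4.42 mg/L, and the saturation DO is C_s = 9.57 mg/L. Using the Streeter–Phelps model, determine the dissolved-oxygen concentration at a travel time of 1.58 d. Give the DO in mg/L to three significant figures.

DO ≈ 2.48 mg/L

k_1 L₀/(k_r−k_1) = 0.442×37.7/(1.43−0.442) = 16.66/0.9880 = 16.87 mg/L.
e^(−k_1 t) = e^(−0.442×1.580) = 0.4974; e^(−k_r t) = e^(−1.43×1.580) = 0.1044.
D = 16.87 × (0.4974 − 0.1044) + 4.42 × 0.1044 = 6.628 + 0.4615 = 7.090 mg/L.
DO = C_s − D = 9.57 − 7.090 = 2.480 mg/L.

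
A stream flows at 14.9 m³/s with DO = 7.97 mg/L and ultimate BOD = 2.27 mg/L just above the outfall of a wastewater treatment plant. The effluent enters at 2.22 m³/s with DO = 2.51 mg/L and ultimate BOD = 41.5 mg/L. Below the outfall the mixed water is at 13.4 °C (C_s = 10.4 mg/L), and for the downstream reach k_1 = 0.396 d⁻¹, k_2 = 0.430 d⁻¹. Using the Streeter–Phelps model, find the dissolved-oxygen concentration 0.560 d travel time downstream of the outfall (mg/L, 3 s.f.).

DO ≈ 6.64 mg/L

Mixed DO = (14.9×7.97 + 2.22×2.51)/(14.9+2.22) = 124.3/17.12 = 7.262 mg/L.
Mixed L₀ = (14.9×2.27 + 2.22×41.5)/(17.12) = 126.0/17.12 = 7.357 mg/L.
Initial deficit D₀ = C_s − DO₀ = 10.4 − 7.262 = 3.138 mg/L.
D(0.560) = [0.396×7.357/(0.430−0.396)](e^(−0.396×0.560) − e^(−0.430×0.560)) + 3.138 e^(−0.430×0.560)
= 85.69 × (0.8011 − 0.7860) + 3.138 × 0.7860 = 3.761 mg/L.
DO = 10.4 − 3.761 = 6.639 mg/L.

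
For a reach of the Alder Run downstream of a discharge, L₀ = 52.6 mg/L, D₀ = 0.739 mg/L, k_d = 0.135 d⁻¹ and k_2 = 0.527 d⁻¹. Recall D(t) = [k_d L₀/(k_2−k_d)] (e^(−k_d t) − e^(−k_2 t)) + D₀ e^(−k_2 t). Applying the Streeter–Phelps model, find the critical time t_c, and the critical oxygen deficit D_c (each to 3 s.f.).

t_c ≈ 3.37 d; D_c ≈ 8.55 mg/L

t_c = [1/(k_2−k_d)] ln[(k_2/k_d)(1 − D₀(k_2−k_d)/(k_d L₀))]
= [1/(0.527−0.135)] ln[(0.527/0.135)(1 − 0.739×0.3920/(0.135×52.6))]
= (1/0.3920) ln[3.904 × 0.9592] = 2.551 × ln(3.744) = 2.551 × 1.320 = 3.368 d.
D_c = (k_d/k_2) L₀ e^(−k_d t_c) = (0.135/0.527) × 52.6 × e^(−0.135×3.368) = 0.2562 × 52.6 × 0.6346 = 8.551 mg/L.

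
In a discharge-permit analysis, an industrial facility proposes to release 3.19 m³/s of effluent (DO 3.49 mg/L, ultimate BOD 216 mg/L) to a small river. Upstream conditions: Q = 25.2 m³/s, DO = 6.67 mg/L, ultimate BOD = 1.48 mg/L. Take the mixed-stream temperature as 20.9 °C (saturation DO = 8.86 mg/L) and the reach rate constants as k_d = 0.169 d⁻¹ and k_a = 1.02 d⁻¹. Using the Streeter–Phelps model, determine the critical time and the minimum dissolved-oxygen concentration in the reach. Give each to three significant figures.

t_c ≈ 1.29 d; minimum DO ≈ 5.45 mg/L

Mixed DO = (25.2×6.67 + 3.19×3.49)/(25.2+3.19) = 179.2/28.39 = 6.313 mg/L.
Mixed L₀ = (25.2×1.48 + 3.19×216)/(28.39) = 726.3/28.39 = 25.58 mg/L.
Initial deficit D₀ = C_s − DO₀ = 8.86 − 6.313 = 2.547 mg/L.
t_c = (1/0.8510) ln[(1.02/0.169)(1 − 2.547×0.8510/(0.169×25.58))] = 1.175 × ln(3.010) = 1.295 d.
D_c = (0.169/1.02) × 25.58 × e^(−0.169×1.295) = 0.1657 × 25.58 × 0.8035 = 3.406 mg/L.
Minimum DO = 8.86 − 3.406 = 5.454 mg/L.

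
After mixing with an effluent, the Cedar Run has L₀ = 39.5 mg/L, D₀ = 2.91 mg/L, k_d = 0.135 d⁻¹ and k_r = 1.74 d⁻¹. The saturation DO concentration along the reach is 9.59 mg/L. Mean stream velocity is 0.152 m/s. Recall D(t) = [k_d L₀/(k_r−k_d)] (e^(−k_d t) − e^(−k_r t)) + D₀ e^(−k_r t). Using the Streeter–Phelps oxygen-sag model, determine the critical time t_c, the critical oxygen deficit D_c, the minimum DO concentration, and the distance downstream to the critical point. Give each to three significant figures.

At the critical point dD/dt = 0, so k_d L₀ e^(−k_d t) = k_r D. Substituting D(t) from the Streeter–Phelps equation and solving for t gives
t_c = ln[(k_r/k_d)(1 − D₀(k_r−k_d)/(k_d L₀))] / (k_r−k_d).
Here k_r−k_d = 1.605 d⁻¹ and 1 − D₀(k_r−k_d)/(k_d L₀) = 1 − 2.91×1.605/(0.135×39.5) = 0.1241, so
t_c = ln(12.89 × 0.1241) / 1.605 = 0.4700 / 1.605 = 0.2928 d.
L(t_c) = L₀ e^(−k_d t_c) = 39.5 × 0.9612 = 37.97 mg/L, and at the critical point k_r D_c = k_d L, so D_c = (0.135/1.74) × 37.97 = 2.946 mg/L.
Minimum DO = C_s − D_c = 9.59 − 2.946 = 6.644 mg/L.
x_c = v t_c = 0.152 m/s × 0.2928 d × 86400 s/d = 3846 m ≈ 3.85 km.

t_c ≈ 0.293 d; D_c ≈ 2.95 mg/L; min DO ≈ 6.64 mg/L; x_c ≈ 3.85 km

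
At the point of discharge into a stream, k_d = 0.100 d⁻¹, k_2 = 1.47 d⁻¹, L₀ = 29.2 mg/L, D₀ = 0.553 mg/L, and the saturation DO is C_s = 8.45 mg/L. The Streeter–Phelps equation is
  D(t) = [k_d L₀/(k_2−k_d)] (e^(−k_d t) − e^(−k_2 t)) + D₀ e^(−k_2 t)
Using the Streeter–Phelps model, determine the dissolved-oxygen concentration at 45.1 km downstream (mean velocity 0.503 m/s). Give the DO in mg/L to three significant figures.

DO ≈ 6.87 mg/L

Travel time t = x/v = 45.1 km / (0.503 m/s) = 45100 m / 0.503 m/s = 89660 s = 1.038 d.
k_d L₀/(k_2−k_d) = 0.100×29.2/(1.47−0.100) = 2.920/1.370 = 2.131 mg/L.
e^(−k_d t) = e^(−0.100×1.038) = 0.9014; e^(−k_2 t) = e^(−1.47×1.038) = 0.2175.
D = 2.131 × (0.9014 − 0.2175) + 0.553 × 0.2175 = 1.458 + 0.1203 = 1.578 mg/L.
DO = C_s − D = 8.45 − 1.578 = 6.872 mg/L.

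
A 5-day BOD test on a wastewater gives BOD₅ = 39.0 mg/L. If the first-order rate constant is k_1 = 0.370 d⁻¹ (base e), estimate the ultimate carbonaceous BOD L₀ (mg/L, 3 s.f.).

BOD₅ = L₀(1 − e^(−5k_1)) ⇒ L₀ = BOD₅ / (1 − e^(−5×0.370))
= 39.0 / (1 − 0.1572) = 39.0 / 0.8428 = 46.28 mg/L.

L₀ ≈ 46.3 mg/L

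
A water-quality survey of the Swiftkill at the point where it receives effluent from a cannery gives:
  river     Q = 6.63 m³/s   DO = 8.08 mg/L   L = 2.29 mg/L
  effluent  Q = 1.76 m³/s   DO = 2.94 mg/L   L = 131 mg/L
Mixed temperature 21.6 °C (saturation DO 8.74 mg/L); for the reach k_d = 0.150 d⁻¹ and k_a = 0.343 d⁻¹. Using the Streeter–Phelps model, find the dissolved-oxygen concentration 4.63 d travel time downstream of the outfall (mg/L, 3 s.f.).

DO ≈ 1.67 mg/L

Mixed DO = (6.63×8.08 + 1.76×2.94)/(6.63+1.76) = 58.74/8.390 = 7.002 mg/L.
Mixed L₀ = (6.63×2.29 + 1.76×131)/(8.390) = 245.7/8.390 = 29.29 mg/L.
Initial deficit D₀ = C_s − DO₀ = 8.74 − 7.002 = 1.738 mg/L.
D(4.63) = [0.150×29.29/(0.343−0.150)](e^(−0.150×4.63) − e^(−0.343×4.63)) + 1.738 e^(−0.343×4.63)
= 22.76 × (0.4993 − 0.2043) + 1.738 × 0.2043 = 7.071 mg/L.
DO = 8.74 − 7.071 = 1.669 mg/L.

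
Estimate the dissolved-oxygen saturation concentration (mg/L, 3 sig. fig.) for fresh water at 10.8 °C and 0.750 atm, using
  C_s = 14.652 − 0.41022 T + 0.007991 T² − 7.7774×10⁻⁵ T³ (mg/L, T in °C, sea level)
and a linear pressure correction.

At sea level: C_s = 14.652 − 0.41022×10.8 + 0.007991×10.8² − 7.7774×10⁻⁵×10.8³ = 11.06 mg/L.
Pressure correction: C_s' = 11.06 × 0.750 = 8.292 mg/L.

C_s ≈ 8.29 mg/L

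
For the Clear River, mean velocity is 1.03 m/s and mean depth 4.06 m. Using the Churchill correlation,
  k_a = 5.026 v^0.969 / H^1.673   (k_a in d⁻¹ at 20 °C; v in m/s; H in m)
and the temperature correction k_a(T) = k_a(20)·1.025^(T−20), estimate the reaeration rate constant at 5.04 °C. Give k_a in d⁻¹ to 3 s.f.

k_a(20) = 5.026 × 1.03^0.969 / 4.06^1.673 = 5.026 × 1.029 / 10.42 = 0.4961 d⁻¹.
k_a(5.04) = 0.4961 × 1.025^(5.04−20) = 0.4961 × 0.6911 = 0.3429 d⁻¹.

k_a ≈ 0.343 d⁻¹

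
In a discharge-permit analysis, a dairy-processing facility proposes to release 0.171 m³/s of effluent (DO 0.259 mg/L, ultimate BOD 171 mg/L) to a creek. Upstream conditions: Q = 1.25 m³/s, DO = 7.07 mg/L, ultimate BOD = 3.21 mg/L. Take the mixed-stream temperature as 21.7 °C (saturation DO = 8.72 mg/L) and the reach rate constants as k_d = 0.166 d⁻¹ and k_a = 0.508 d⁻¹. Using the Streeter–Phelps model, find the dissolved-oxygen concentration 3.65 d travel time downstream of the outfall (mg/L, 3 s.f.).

Mixed DO = (1.25×7.07 + 0.171×0.259)/(1.25+0.171) = 8.882/1.421 = 6.250 mg/L.
Mixed L₀ = (1.25×3.21 + 0.171×171)/(1.421) = 33.25/1.421 = 23.40 mg/L.
Initial deficit D₀ = C_s − DO₀ = 8.72 − 6.250 = 2.470 mg/L.
D(3.65) = [0.166×23.40/(0.508−0.166)](e^(−0.166×3.65) − e^(−0.508×3.65)) + 2.470 e^(−0.508×3.65)
= 11.36 × (0.5456 − 0.1566) + 2.470 × 0.1566 = 4.805 mg/L.
DO = 8.72 − 4.805 = 3.915 mg/L.

DO ≈ 3.91 mg/L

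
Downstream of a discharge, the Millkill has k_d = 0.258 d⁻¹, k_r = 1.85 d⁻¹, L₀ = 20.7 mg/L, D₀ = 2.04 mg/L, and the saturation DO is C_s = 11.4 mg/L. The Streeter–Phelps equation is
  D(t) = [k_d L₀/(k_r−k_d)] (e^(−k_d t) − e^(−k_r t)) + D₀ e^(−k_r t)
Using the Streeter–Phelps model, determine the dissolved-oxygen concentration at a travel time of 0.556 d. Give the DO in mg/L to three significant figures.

k_d L₀/(k_r−k_d) = 0.258×20.7/(1.85−0.258) = 5.341/1.592 = 3.355 mg/L.
e^(−k_d t) = e^(−0.258×0.5560) = 0.8664; e^(−k_r t) = e^(−1.85×0.5560) = 0.3575.
D = 3.355 × (0.8664 − 0.3575) + 2.04 × 0.3575 = 1.707 + 0.7293 = 2.436 mg/L.
DO = C_s − D = 11.4 − 2.436 = 8.964 mg/L.

DO ≈ 8.96 mg/L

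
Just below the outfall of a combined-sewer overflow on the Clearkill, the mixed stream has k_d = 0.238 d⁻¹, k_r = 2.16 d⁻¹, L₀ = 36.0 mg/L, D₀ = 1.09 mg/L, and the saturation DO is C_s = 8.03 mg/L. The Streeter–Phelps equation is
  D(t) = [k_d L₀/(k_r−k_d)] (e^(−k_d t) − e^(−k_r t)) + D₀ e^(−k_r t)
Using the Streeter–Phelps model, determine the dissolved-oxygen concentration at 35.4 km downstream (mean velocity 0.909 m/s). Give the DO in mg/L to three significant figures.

Travel time t = x/v = 35.4 km / (0.909 m/s) = 35400 m / 0.909 m/s = 38940 s = 0.4507 d.
k_d L₀/(k_r−k_d) = 0.238×36.0/(2.16−0.238) = 8.568/1.922 = 4.458 mg/L.
e^(−k_d t) = e^(−0.238×0.4507) = 0.8983; e^(−k_r t) = e^(−2.16×0.4507) = 0.3777.
D = 4.458 × (0.8983 − 0.3777) + 1.09 × 0.3777 = 2.321 + 0.4117 = 2.732 mg/L.
DO = C_s − D = 8.03 − 2.732 = 5.298 mg/L.

DO ≈ 5.30 mg/L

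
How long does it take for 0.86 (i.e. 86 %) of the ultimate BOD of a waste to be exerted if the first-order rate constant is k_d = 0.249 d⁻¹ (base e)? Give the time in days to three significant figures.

y/L₀ = 1 − e^(−k_d t) = 0.86 ⇒ e^(−k_d t) = 0.140
t = −ln(0.140) / 0.249 = 1.966 / 0.249 = 7.896 d.

t ≈ 7.90 d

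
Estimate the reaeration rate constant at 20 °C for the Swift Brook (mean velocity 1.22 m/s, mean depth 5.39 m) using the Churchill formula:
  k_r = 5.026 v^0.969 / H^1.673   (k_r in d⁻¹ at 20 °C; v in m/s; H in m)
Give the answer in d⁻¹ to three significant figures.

k_r ≈ 0.364 d⁻¹

k_r = 5.026 × 1.22^0.969 / 5.39^1.673 = 5.026 × 1.213 / 16.75 = 0.3639 d⁻¹.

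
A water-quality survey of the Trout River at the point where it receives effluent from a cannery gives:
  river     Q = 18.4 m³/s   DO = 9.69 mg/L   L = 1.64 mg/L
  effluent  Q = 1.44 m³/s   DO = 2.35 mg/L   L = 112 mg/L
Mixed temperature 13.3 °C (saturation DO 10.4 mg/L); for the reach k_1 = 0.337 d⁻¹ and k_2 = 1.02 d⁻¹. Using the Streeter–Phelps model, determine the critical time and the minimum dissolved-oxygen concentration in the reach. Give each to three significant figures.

t_c ≈ 1.18 d; minimum DO ≈ 8.26 mg/L

Mixed DO = (18.4×9.69 + 1.44×2.35)/(18.4+1.44) = 181.7/19.84 = 9.157 mg/L.
Mixed L₀ = (18.4×1.64 + 1.44×112)/(19.84) = 191.5/19.84 = 9.650 mg/L.
Initial deficit D₀ = C_s − DO₀ = 10.4 − 9.157 = 1.243 mg/L.
t_c = (1/0.6830) ln[(1.02/0.337)(1 − 1.243×0.6830/(0.337×9.650))] = 1.464 × ln(2.237) = 1.179 d.
D_c = (0.337/1.02) × 9.650 × e^(−0.337×1.179) = 0.3304 × 9.650 × 0.6722 = 2.143 mg/L.
Minimum DO = 10.4 − 2.143 = 8.257 mg/L.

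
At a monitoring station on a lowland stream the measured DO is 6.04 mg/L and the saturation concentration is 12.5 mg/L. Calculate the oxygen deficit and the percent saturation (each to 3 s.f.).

D ≈ 6.46 mg/L; 48.3 % saturation

D = C_s − C = 12.5 − 6.04 = 6.46 mg/L.
% saturation = 6.04/12.5 × 100 = 48.3 %.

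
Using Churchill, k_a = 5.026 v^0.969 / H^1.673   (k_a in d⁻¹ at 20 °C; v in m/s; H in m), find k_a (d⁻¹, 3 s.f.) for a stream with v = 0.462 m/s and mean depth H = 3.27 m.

k_a ≈ 0.328 d⁻¹

k_a = 5.026 × 0.462^0.969 / 3.27^1.673 = 5.026 × 0.4732 / 7.258 = 0.3277 d⁻¹.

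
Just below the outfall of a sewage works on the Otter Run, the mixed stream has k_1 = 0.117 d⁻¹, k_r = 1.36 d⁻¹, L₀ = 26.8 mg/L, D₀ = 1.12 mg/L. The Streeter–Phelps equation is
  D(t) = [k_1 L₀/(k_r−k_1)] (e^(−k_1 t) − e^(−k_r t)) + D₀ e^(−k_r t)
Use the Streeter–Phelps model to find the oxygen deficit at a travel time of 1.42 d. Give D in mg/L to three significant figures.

D ≈ 1.93 mg/L

k_1 L₀/(k_r−k_1) = 0.117×26.8/(1.36−0.117) = 3.136/1.243 = 2.523 mg/L.
e^(−k_1 t) = e^(−0.117×1.420) = 0.8469; e^(−k_r t) = e^(−1.36×1.420) = 0.1450.
D = 2.523 × (0.8469 − 0.1450) + 1.12 × 0.1450 = 1.771 + 0.1624 = 1.933 mg/L.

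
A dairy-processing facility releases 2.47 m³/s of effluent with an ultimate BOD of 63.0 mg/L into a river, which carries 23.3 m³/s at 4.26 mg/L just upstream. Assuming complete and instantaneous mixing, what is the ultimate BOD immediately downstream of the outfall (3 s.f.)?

9.89 mg/L

Flow-weighted mixing: C = (Q_r C_r + Q_w C_w)/(Q_r + Q_w)
= (23.3×4.26 + 2.47×63.0)/(23.3 + 2.47) = 254.9/25.77 = 9.890 mg/L.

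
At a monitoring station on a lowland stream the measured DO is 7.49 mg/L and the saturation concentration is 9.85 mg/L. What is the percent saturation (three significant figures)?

76.0 % saturation

% saturation = C/C_s × 100 = 7.49/9.85 × 100 = 76.0 %.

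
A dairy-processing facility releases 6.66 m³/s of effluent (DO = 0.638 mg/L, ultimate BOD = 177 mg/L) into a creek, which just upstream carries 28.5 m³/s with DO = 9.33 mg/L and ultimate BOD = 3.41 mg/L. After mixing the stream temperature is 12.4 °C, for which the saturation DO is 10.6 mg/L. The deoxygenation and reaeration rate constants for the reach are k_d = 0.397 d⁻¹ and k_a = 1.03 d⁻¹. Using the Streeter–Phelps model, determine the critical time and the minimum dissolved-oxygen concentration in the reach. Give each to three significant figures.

t_c ≈ 1.29 d; minimum DO ≈ 2.22 mg/L

Mixed DO = (28.5×9.33 + 6.66×0.638)/(28.5+6.66) = 270.2/35.16 = 7.684 mg/L.
Mixed L₀ = (28.5×3.41 + 6.66×177)/(35.16) = 1276/35.16 = 36.29 mg/L.
Initial deficit D₀ = C_s − DO₀ = 10.6 − 7.684 = 2.916 mg/L.
t_c = (1/0.6330) ln[(1.03/0.397)(1 − 2.916×0.6330/(0.397×36.29))] = 1.580 × ln(2.262) = 1.290 d.
D_c = (0.397/1.03) × 36.29 × e^(−0.397×1.290) = 0.3854 × 36.29 × 0.5993 = 8.384 mg/L.
Minimum DO = 10.6 − 8.384 = 2.216 mg/L.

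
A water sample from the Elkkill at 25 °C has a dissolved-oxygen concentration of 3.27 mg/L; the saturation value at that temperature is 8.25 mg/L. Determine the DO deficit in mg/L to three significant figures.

D ≈ 4.98 mg/L

D = C_s − C = 8.25 − 3.27 = 4.98 mg/L.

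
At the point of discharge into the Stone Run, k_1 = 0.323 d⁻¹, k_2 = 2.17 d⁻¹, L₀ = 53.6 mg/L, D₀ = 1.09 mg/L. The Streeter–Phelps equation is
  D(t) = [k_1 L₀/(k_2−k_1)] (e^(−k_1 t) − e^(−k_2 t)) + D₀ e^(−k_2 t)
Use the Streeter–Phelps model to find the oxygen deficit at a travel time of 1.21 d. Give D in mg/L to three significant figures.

k_1 L₀/(k_2−k_1) = 0.323×53.6/(2.17−0.323) = 17.31/1.847 = 9.373 mg/L.
e^(−k_1 t) = e^(−0.323×1.210) = 0.6765; e^(−k_2 t) = e^(−2.17×1.210) = 0.07239.
D = 9.373 × (0.6765 − 0.07239) + 1.09 × 0.07239 = 5.663 + 0.07890 = 5.741 mg/L.

D ≈ 5.74 mg/L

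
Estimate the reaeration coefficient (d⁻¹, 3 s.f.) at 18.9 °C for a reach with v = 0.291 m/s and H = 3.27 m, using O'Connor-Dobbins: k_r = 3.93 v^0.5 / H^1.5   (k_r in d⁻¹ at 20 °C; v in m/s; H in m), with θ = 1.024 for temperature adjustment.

k_r ≈ 0.349 d⁻¹

k_r(20) = 3.93 × 0.291^0.5 / 3.27^1.5 = 3.93 × 0.5394 / 5.913 = 0.3585 d⁻¹.
k_r(18.9) = 0.3585 × 1.024^(18.9−20) = 0.3585 × 0.9742 = 0.3493 d⁻¹.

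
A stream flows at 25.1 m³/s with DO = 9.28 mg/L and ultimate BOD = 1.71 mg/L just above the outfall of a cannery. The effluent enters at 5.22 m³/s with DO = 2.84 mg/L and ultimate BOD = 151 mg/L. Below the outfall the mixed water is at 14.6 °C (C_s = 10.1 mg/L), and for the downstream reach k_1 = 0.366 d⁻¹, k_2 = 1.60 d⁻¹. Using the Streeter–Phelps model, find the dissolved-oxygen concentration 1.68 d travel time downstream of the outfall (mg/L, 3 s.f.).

Mixed DO = (25.1×9.28 + 5.22×2.84)/(25.1+5.22) = 247.8/30.32 = 8.171 mg/L.
Mixed L₀ = (25.1×1.71 + 5.22×151)/(30.32) = 831.1/30.32 = 27.41 mg/L.
Initial deficit D₀ = C_s − DO₀ = 10.1 − 8.171 = 1.929 mg/L.
D(1.68) = [0.366×27.41/(1.60−0.366)](e^(−0.366×1.68) − e^(−1.60×1.68)) + 1.929 e^(−1.60×1.68)
= 8.130 × (0.5407 − 0.06802) + 1.929 × 0.06802 = 3.974 mg/L.
DO = 10.1 − 3.974 = 6.126 mg/L.

DO ≈ 6.13 mg/L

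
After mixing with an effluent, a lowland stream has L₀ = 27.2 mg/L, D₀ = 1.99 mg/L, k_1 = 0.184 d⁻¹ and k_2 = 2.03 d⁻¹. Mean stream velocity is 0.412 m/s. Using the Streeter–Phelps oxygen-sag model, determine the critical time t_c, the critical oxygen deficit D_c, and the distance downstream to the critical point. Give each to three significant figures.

With k_2/k_1 = 11.03 and 1 − D₀(k_2−k_1)/(k_1 L₀) = 0.2660,
t_c = ln(11.03 × 0.2660) / (2.03 − 0.184) = ln(2.935) / 1.846 = 1.077/1.846 = 0.5832 d.
D_c = (k_1/k_2) L₀ e^(−k_1 t_c) = (0.184/2.03) × 27.2 × e^(−0.184×0.5832) = 0.09064 × 27.2 × 0.8982 = 2.215 mg/L.
x_c = v t_c = 0.412 m/s × 0.5832 d × 86400 s/d = 20760 m ≈ 20.8 km.

t_c ≈ 0.583 d; D_c ≈ 2.21 mg/L; x_c ≈ 20.8 km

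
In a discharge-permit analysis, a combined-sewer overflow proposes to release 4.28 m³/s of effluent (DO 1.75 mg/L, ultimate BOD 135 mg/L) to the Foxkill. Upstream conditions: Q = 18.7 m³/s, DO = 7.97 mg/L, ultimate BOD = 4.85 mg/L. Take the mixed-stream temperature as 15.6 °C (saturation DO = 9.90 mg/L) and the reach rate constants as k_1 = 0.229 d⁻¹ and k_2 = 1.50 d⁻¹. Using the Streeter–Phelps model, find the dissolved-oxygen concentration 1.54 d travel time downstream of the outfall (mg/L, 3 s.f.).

DO ≈ 6.43 mg/L

Mixed DO = (18.7×7.97 + 4.28×1.75)/(18.7+4.28) = 156.5/22.98 = 6.812 mg/L.
Mixed L₀ = (18.7×4.85 + 4.28×135)/(22.98) = 668.5/22.98 = 29.09 mg/L.
Initial deficit D₀ = C_s − DO₀ = 9.90 − 6.812 = 3.088 mg/L.
D(1.54) = [0.229×29.09/(1.50−0.229)](e^(−0.229×1.54) − e^(−1.50×1.54)) + 3.088 e^(−1.50×1.54)
= 5.241 × (0.7028 − 0.09926) + 3.088 × 0.09926 = 3.470 mg/L.
DO = 9.90 − 3.470 = 6.430 mg/L.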